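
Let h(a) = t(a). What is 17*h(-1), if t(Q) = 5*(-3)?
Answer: -255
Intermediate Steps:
t(Q) = -15
h(a) = -15
17*h(-1) = 17*(-15) = -255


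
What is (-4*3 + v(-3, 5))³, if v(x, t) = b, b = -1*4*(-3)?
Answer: 0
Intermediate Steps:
b = 12 (b = -4*(-3) = 12)
v(x, t) = 12
(-4*3 + v(-3, 5))³ = (-4*3 + 12)³ = (-12 + 12)³ = 0³ = 0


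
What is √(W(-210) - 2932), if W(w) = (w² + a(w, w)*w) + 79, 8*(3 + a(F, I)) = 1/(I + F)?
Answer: √670033/4 ≈ 204.64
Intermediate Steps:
a(F, I) = -3 + 1/(8*(F + I)) (a(F, I) = -3 + 1/(8*(I + F)) = -3 + 1/(8*(F + I)))
W(w) = 1265/16 + w² - 3*w (W(w) = (w² + ((⅛ - 3*w - 3*w)/(w + w))*w) + 79 = (w² + ((⅛ - 6*w)/((2*w)))*w) + 79 = (w² + ((1/(2*w))*(⅛ - 6*w))*w) + 79 = (w² + ((⅛ - 6*w)/(2*w))*w) + 79 = (w² + (1/16 - 3*w)) + 79 = (1/16 + w² - 3*w) + 79 = 1265/16 + w² - 3*w)
√(W(-210) - 2932) = √((1265/16 + (-210)² - 3*(-210)) - 2932) = √((1265/16 + 44100 + 630) - 2932) = √(716945/16 - 2932) = √(670033/16) = √670033/4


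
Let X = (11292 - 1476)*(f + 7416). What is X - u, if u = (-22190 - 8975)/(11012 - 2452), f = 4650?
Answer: 202769039705/1712 ≈ 1.1844e+8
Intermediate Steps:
X = 118439856 (X = (11292 - 1476)*(4650 + 7416) = 9816*12066 = 118439856)
u = -6233/1712 (u = -31165/8560 = -31165*1/8560 = -6233/1712 ≈ -3.6408)
X - u = 118439856 - 1*(-6233/1712) = 118439856 + 6233/1712 = 202769039705/1712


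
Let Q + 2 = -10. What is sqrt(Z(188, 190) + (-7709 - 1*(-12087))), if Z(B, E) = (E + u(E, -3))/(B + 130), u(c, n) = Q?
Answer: sqrt(110694369)/159 ≈ 66.171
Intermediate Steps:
Q = -12 (Q = -2 - 10 = -12)
u(c, n) = -12
Z(B, E) = (-12 + E)/(130 + B) (Z(B, E) = (E - 12)/(B + 130) = (-12 + E)/(130 + B))
sqrt(Z(188, 190) + (-7709 - 1*(-12087))) = sqrt((-12 + 190)/(130 + 188) + (-7709 - 1*(-12087))) = sqrt(178/318 + (-7709 + 12087)) = sqrt((1/318)*178 + 4378) = sqrt(89/159 + 4378) = sqrt(696191/159) = sqrt(110694369)/159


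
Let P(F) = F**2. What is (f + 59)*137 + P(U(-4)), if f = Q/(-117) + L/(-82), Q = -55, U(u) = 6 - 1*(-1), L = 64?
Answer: 38805211/4797 ≈ 8089.5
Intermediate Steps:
U(u) = 7 (U(u) = 6 + 1 = 7)
f = -1489/4797 (f = -55/(-117) + 64/(-82) = -55*(-1/117) + 64*(-1/82) = 55/117 - 32/41 = -1489/4797 ≈ -0.31040)
(f + 59)*137 + P(U(-4)) = (-1489/4797 + 59)*137 + 7**2 = (281534/4797)*137 + 49 = 38570158/4797 + 49 = 38805211/4797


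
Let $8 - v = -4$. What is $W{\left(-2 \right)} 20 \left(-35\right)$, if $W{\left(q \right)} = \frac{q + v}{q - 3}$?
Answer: $1400$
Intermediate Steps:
$v = 12$ ($v = 8 - -4 = 8 + 4 = 12$)
$W{\left(q \right)} = \frac{12 + q}{-3 + q}$ ($W{\left(q \right)} = \frac{q + 12}{q - 3} = \frac{12 + q}{-3 + q}$)
$W{\left(-2 \right)} 20 \left(-35\right) = \frac{12 - 2}{-3 - 2} \cdot 20 \left(-35\right) = \frac{1}{-5} \cdot 10 \cdot 20 \left(-35\right) = \left(- \frac{1}{5}\right) 10 \cdot 20 \left(-35\right) = \left(-2\right) 20 \left(-35\right) = \left(-40\right) \left(-35\right) = 1400$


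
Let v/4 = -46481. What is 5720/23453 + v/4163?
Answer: -4336663212/97634839 ≈ -44.417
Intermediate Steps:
v = -185924 (v = 4*(-46481) = -185924)
5720/23453 + v/4163 = 5720/23453 - 185924/4163 = -4336663212/97634839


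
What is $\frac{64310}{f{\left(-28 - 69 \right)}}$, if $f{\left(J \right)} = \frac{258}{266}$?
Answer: $\frac{8553230}{129} \approx 66304.0$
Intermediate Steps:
$f{\left(J \right)} = \frac{129}{133}$ ($f{\left(J \right)} = 258 \cdot \frac{1}{266} = \frac{129}{133}$)
$\frac{64310}{f{\left(-28 - 69 \right)}} = \frac{64310}{\frac{129}{133}} = 64310 \cdot \frac{133}{129} = \frac{8553230}{129}$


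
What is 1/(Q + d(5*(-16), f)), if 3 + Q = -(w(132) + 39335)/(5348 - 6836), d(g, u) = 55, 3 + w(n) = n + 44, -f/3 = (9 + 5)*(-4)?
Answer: 372/29221 ≈ 0.012731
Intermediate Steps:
f = 168 (f = -3*(9 + 5)*(-4) = -42*(-4) = -3*(-56) = 168)
w(n) = 41 + n (w(n) = -3 + (n + 44) = -3 + (44 + n) = 41 + n)
Q = 8761/372 (Q = -3 - ((41 + 132) + 39335)/(5348 - 6836) = -3 - (173 + 39335)/(-1488) = -3 - 39508*(-1)/1488 = -3 - 1*(-9877/372) = -3 + 9877/372 = 8761/372 ≈ 23.551)
1/(Q + d(5*(-16), f)) = 1/(8761/372 + 55) = 1/(29221/372) = 372/29221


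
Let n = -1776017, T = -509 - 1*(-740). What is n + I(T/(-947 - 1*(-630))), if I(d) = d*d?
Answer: -178470118952/100489 ≈ -1.7760e+6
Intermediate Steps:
T = 231 (T = -509 + 740 = 231)
I(d) = d²
n + I(T/(-947 - 1*(-630))) = -1776017 + (231/(-947 - 1*(-630)))² = -1776017 + (231/(-947 + 630))² = -1776017 + (231/(-317))² = -1776017 + (231*(-1/317))² = -1776017 + (-231/317)² = -1776017 + 53361/100489 = -178470118952/100489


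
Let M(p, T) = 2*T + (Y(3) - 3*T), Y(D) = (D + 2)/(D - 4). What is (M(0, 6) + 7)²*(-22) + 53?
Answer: -299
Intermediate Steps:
Y(D) = (2 + D)/(-4 + D)
M(p, T) = -5 - T (M(p, T) = 2*T + ((2 + 3)/(-4 + 3) - 3*T) = 2*T + (5/(-1) - 3*T) = 2*T + (-1*5 - 3*T) = 2*T + (-5 - 3*T) = -5 - T)
(M(0, 6) + 7)²*(-22) + 53 = ((-5 - 1*6) + 7)²*(-22) + 53 = ((-5 - 6) + 7)²*(-22) + 53 = (-11 + 7)²*(-22) + 53 = (-4)²*(-22) + 53 = 16*(-22) + 53 = -352 + 53 = -299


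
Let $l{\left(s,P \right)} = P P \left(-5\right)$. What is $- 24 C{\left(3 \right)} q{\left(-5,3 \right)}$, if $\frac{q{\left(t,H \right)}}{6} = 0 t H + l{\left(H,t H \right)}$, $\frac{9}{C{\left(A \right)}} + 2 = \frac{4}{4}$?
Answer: $-1458000$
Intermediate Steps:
$l{\left(s,P \right)} = - 5 P^{2}$ ($l{\left(s,P \right)} = P^{2} \left(-5\right) = - 5 P^{2}$)
$C{\left(A \right)} = -9$ ($C{\left(A \right)} = \frac{9}{-2 + \frac{4}{4}} = \frac{9}{-2 + 4 \cdot \frac{1}{4}} = \frac{9}{-2 + 1} = \frac{9}{-1} = 9 \left(-1\right) = -9$)
$q{\left(t,H \right)} = - 30 H^{2} t^{2}$ ($q{\left(t,H \right)} = 6 \left(0 t H - 5 \left(t H\right)^{2}\right) = 6 \left(0 H - 5 \left(H t\right)^{2}\right) = 6 \left(0 - 5 H^{2} t^{2}\right) = 6 \left(- 5 H^{2} t^{2}\right) = - 30 H^{2} t^{2}$)
$- 24 C{\left(3 \right)} q{\left(-5,3 \right)} = \left(-24\right) \left(-9\right) \left(- 30 \cdot 3^{2} \left(-5\right)^{2}\right) = 216 \left(\left(-30\right) 9 \cdot 25\right) = 216 \left(-6750\right) = -1458000$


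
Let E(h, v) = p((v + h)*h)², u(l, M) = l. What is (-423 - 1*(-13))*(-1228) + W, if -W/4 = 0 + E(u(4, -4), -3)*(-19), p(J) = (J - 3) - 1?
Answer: 503480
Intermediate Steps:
p(J) = -4 + J (p(J) = (-3 + J) - 1 = -4 + J)
E(h, v) = (-4 + h*(h + v))² (E(h, v) = (-4 + (v + h)*h)² = (-4 + (h + v)*h)² = (-4 + h*(h + v))²)
W = 0 (W = -4*(0 + (-4 + 4*(4 - 3))²*(-19)) = -4*(0 + (-4 + 4*1)²*(-19)) = -4*(0 + (-4 + 4)²*(-19)) = -4*(0 + 0²*(-19)) = -4*(0 + 0*(-19)) = -4*(0 + 0) = -4*0 = 0)
(-423 - 1*(-13))*(-1228) + W = (-423 - 1*(-13))*(-1228) + 0 = (-423 + 13)*(-1228) + 0 = -410*(-1228) + 0 = 503480 + 0 = 503480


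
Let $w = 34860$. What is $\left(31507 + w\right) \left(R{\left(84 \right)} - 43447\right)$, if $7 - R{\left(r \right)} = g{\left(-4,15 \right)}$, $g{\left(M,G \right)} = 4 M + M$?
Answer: $-2881655140$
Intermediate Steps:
$g{\left(M,G \right)} = 5 M$
$R{\left(r \right)} = 27$ ($R{\left(r \right)} = 7 - 5 \left(-4\right) = 7 - -20 = 7 + 20 = 27$)
$\left(31507 + w\right) \left(R{\left(84 \right)} - 43447\right) = \left(31507 + 34860\right) \left(27 - 43447\right) = 66367 \left(-43420\right) = -2881655140$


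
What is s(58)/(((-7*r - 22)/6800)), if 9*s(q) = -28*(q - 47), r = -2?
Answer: 261800/9 ≈ 29089.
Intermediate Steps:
s(q) = 1316/9 - 28*q/9 (s(q) = (-28*(q - 47))/9 = (-28*(-47 + q))/9 = (1316 - 28*q)/9 = 1316/9 - 28*q/9)
s(58)/(((-7*r - 22)/6800)) = (1316/9 - 28/9*58)/(((-7*(-2) - 22)/6800)) = (1316/9 - 1624/9)/(((14 - 22)*(1/6800))) = -308/(9*((-8*1/6800))) = -308/(9*(-1/850)) = -308/9*(-850) = 261800/9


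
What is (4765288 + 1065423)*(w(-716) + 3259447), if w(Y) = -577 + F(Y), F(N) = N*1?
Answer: 18997354367494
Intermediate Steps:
F(N) = N
w(Y) = -577 + Y
(4765288 + 1065423)*(w(-716) + 3259447) = (4765288 + 1065423)*((-577 - 716) + 3259447) = 5830711*(-1293 + 3259447) = 5830711*3258154 = 18997354367494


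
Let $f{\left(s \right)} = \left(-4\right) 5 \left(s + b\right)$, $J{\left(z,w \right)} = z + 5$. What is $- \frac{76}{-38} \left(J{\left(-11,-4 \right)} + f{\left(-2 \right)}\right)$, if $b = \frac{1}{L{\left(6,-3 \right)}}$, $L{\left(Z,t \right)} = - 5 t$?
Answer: $\frac{196}{3} \approx 65.333$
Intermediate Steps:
$b = \frac{1}{15}$ ($b = \frac{1}{\left(-5\right) \left(-3\right)} = \frac{1}{15} \approx 0.066667$)
$J{\left(z,w \right)} = 5 + z$
$f{\left(s \right)} = - \frac{4}{3} - 20 s$ ($f{\left(s \right)} = \left(-4\right) 5 \left(s + \frac{1}{15}\right) = - 20 \left(\frac{1}{15} + s\right) = - \frac{4}{3} - 20 s$)
$- \frac{76}{-38} \left(J{\left(-11,-4 \right)} + f{\left(-2 \right)}\right) = - \frac{76}{-38} \left(\left(5 - 11\right) - - \frac{116}{3}\right) = \left(-76\right) \left(- \frac{1}{38}\right) \left(-6 + \left(- \frac{4}{3} + 40\right)\right) = 2 \left(-6 + \frac{116}{3}\right) = 2 \cdot \frac{98}{3} = \frac{196}{3}$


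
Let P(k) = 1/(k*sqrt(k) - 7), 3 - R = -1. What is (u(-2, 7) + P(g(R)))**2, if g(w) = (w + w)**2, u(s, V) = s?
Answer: 1018081/255025 ≈ 3.9921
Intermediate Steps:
R = 4 (R = 3 - 1*(-1) = 3 + 1 = 4)
g(w) = 4*w**2 (g(w) = (2*w)**2 = 4*w**2)
P(k) = 1/(-7 + k**(3/2)) (P(k) = 1/(k**(3/2) - 7) = 1/(-7 + k**(3/2)))
(u(-2, 7) + P(g(R)))**2 = (-2 + 1/(-7 + (4*4**2)**(3/2)))**2 = (-2 + 1/(-7 + (4*16)**(3/2)))**2 = (-2 + 1/(-7 + 64**(3/2)))**2 = (-2 + 1/(-7 + 512))**2 = (-2 + 1/505)**2 = (-1009/505)**2 = 1018081/255025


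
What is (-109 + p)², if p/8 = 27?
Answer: 11449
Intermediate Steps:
p = 216 (p = 8*27 = 216)
(-109 + p)² = (-109 + 216)² = 107² = 11449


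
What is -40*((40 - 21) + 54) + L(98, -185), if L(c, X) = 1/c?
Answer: -286159/98 ≈ -2920.0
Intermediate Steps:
-40*((40 - 21) + 54) + L(98, -185) = -40*((40 - 21) + 54) + 1/98 = -40*(19 + 54) + 1/98 = -40*73 + 1/98 = -2920 + 1/98 = -286159/98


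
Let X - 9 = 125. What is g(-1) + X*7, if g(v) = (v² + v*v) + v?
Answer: 939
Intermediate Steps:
X = 134 (X = 9 + 125 = 134)
g(v) = v + 2*v² (g(v) = (v² + v²) + v = 2*v² + v = v + 2*v²)
g(-1) + X*7 = -(1 + 2*(-1)) + 134*7 = -(1 - 2) + 938 = -1*(-1) + 938 = 1 + 938 = 939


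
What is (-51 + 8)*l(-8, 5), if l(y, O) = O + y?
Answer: 129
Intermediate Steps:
(-51 + 8)*l(-8, 5) = (-51 + 8)*(5 - 8) = -43*(-3) = 129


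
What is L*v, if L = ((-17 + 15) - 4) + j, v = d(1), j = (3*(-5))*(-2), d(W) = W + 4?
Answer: 120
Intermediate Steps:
d(W) = 4 + W
j = 30 (j = -15*(-2) = 30)
v = 5 (v = 4 + 1 = 5)
L = 24 (L = ((-17 + 15) - 4) + 30 = (-2 - 4) + 30 = -6 + 30 = 24)
L*v = 24*5 = 120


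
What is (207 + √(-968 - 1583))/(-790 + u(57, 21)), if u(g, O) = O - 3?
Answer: -207/772 - I*√2551/772 ≈ -0.26813 - 0.065424*I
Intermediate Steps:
u(g, O) = -3 + O
(207 + √(-968 - 1583))/(-790 + u(57, 21)) = (207 + √(-968 - 1583))/(-790 + (-3 + 21)) = (207 + √(-2551))/(-790 + 18) = (207 + I*√2551)/(-772) = (207 + I*√2551)*(-1/772) = -207/772 - I*√2551/772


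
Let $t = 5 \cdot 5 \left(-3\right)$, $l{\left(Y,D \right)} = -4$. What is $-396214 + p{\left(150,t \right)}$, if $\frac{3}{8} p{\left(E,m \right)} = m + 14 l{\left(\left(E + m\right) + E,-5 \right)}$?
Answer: $- \frac{1189690}{3} \approx -3.9656 \cdot 10^{5}$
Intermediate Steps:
$t = -75$ ($t = 25 \left(-3\right) = -75$)
$p{\left(E,m \right)} = - \frac{448}{3} + \frac{8 m}{3}$ ($p{\left(E,m \right)} = \frac{8 \left(m + 14 \left(-4\right)\right)}{3} = \frac{8 \left(m - 56\right)}{3} = \frac{8 \left(-56 + m\right)}{3} = - \frac{448}{3} + \frac{8 m}{3}$)
$-396214 + p{\left(150,t \right)} = -396214 + \left(- \frac{448}{3} + \frac{8}{3} \left(-75\right)\right) = -396214 - \frac{1048}{3} = - \frac{1189690}{3}$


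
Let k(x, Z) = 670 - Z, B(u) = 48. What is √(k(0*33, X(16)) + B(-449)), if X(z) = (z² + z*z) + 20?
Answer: √186 ≈ 13.638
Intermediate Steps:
X(z) = 20 + 2*z² (X(z) = (z² + z²) + 20 = 2*z² + 20 = 20 + 2*z²)
√(k(0*33, X(16)) + B(-449)) = √((670 - (20 + 2*16²)) + 48) = √((670 - (20 + 2*256)) + 48) = √((670 - (20 + 512)) + 48) = √((670 - 1*532) + 48) = √((670 - 532) + 48) = √(138 + 48) = √186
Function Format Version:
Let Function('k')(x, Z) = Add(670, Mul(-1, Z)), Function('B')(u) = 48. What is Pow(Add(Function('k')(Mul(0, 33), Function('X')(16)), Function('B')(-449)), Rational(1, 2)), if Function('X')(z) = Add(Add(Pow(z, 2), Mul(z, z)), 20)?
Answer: Pow(186, Rational(1, 2)) ≈ 13.638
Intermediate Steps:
Function('X')(z) = Add(20, Mul(2, Pow(z, 2))) (Function('X')(z) = Add(Add(Pow(z, 2), Pow(z, 2)), 20) = Add(Mul(2, Pow(z, 2)), 20) = Add(20, Mul(2, Pow(z, 2))))
Pow(Add(Function('k')(Mul(0, 33), Function('X')(16)), Function('B')(-449)), Rational(1, 2)) = Pow(Add(Add(670, Mul(-1, Add(20, Mul(2, Pow(16, 2))))), 48), Rational(1, 2)) = Pow(Add(Add(670, Mul(-1, Add(20, Mul(2, 256)))), 48), Rational(1, 2)) = Pow(Add(Add(670, Mul(-1, Add(20, 512))), 48), Rational(1, 2)) = Pow(Add(Add(670, Mul(-1, 532)), 48), Rational(1, 2)) = Pow(Add(Add(670, -532), 48), Rational(1, 2)) = Pow(Add(138, 48), Rational(1, 2)) = Pow(186, Rational(1, 2))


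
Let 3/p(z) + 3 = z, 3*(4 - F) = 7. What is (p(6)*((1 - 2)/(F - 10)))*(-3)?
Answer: -9/25 ≈ -0.36000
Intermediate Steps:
F = 5/3 (F = 4 - ⅓*7 = 4 - 7/3 = 5/3 ≈ 1.6667)
p(z) = 3/(-3 + z)
(p(6)*((1 - 2)/(F - 10)))*(-3) = ((3/(-3 + 6))*((1 - 2)/(5/3 - 10)))*(-3) = ((3/3)*(-1/(-25/3)))*(-3) = ((3*(⅓))*(-1*(-3/25)))*(-3) = (1*(3/25))*(-3) = (3/25)*(-3) = -9/25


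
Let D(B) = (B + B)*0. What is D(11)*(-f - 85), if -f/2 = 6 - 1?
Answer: 0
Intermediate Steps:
f = -10 (f = -2*(6 - 1) = -2*5 = -10)
D(B) = 0 (D(B) = (2*B)*0 = 0)
D(11)*(-f - 85) = 0*(-1*(-10) - 85) = 0*(10 - 85) = 0*(-75) = 0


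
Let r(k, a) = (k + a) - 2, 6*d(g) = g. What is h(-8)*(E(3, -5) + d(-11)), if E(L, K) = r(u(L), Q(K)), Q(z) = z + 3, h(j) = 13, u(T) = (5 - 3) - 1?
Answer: -377/6 ≈ -62.833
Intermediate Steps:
u(T) = 1 (u(T) = 2 - 1 = 1)
d(g) = g/6
Q(z) = 3 + z
r(k, a) = -2 + a + k (r(k, a) = (a + k) - 2 = -2 + a + k)
E(L, K) = 2 + K (E(L, K) = -2 + (3 + K) + 1 = 2 + K)
h(-8)*(E(3, -5) + d(-11)) = 13*((2 - 5) + (⅙)*(-11)) = 13*(-3 - 11/6) = 13*(-29/6) = -377/6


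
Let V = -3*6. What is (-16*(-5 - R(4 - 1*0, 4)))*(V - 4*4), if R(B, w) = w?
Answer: -4896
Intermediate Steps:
V = -18
(-16*(-5 - R(4 - 1*0, 4)))*(V - 4*4) = (-16*(-5 - 1*4))*(-18 - 4*4) = (-16*(-5 - 4))*(-18 - 16) = -16*(-9)*(-34) = 144*(-34) = -4896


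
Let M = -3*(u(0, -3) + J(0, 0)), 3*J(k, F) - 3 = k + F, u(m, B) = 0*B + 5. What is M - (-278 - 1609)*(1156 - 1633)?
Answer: -900117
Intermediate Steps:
u(m, B) = 5 (u(m, B) = 0 + 5 = 5)
J(k, F) = 1 + F/3 + k/3 (J(k, F) = 1 + (k + F)/3 = 1 + (F + k)/3 = 1 + (F/3 + k/3) = 1 + F/3 + k/3)
M = -18 (M = -3*(5 + (1 + (⅓)*0 + (⅓)*0)) = -3*(5 + (1 + 0 + 0)) = -3*(5 + 1) = -3*6 = -18)
M - (-278 - 1609)*(1156 - 1633) = -18 - (-278 - 1609)*(1156 - 1633) = -18 - (-1887)*(-477) = -18 - 1*900099 = -18 - 900099 = -900117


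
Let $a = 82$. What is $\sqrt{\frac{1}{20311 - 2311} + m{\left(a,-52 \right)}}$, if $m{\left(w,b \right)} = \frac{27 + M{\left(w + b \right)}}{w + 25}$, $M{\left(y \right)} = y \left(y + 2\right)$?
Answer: $\frac{\sqrt{9504867245}}{32100} \approx 3.0372$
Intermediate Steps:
$M{\left(y \right)} = y \left(2 + y\right)$
$m{\left(w,b \right)} = \frac{27 + \left(b + w\right) \left(2 + b + w\right)}{25 + w}$ ($m{\left(w,b \right)} = \frac{27 + \left(w + b\right) \left(2 + \left(w + b\right)\right)}{w + 25} = \frac{27 + \left(b + w\right) \left(2 + \left(b + w\right)\right)}{25 + w} = \frac{27 + \left(b + w\right) \left(2 + b + w\right)}{25 + w}$)
$\sqrt{\frac{1}{20311 - 2311} + m{\left(a,-52 \right)}} = \sqrt{\frac{1}{20311 - 2311} + \frac{27 + \left(-52 + 82\right) \left(2 - 52 + 82\right)}{25 + 82}} = \sqrt{\frac{1}{18000} + \frac{27 + 30 \cdot 32}{107}} = \sqrt{\frac{1}{18000} + \frac{27 + 960}{107}} = \sqrt{\frac{1}{18000} + \frac{1}{107} \cdot 987} = \sqrt{\frac{1}{18000} + \frac{987}{107}} = \sqrt{\frac{17766107}{1926000}} = \frac{\sqrt{9504867245}}{32100}$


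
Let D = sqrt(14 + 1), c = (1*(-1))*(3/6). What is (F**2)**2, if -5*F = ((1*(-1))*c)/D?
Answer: 1/2250000 ≈ 4.4444e-7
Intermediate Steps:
c = -1/2 (c = -3/6 = -1*1/2 = -1/2 ≈ -0.50000)
D = sqrt(15) ≈ 3.8730
F = -sqrt(15)/150 (F = -(1*(-1))*(-1/2)/(5*(sqrt(15))) = -(-1*(-1/2))*sqrt(15)/15/5 = -sqrt(15)/15/10 = -sqrt(15)/150 ≈ -0.025820)
(F**2)**2 = ((-sqrt(15)/150)**2)**2 = (1/1500)**2 = 1/2250000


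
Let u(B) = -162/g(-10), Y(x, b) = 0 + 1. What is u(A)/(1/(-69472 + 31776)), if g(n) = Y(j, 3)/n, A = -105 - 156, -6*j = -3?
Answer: -61067520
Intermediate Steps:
j = ½ (j = -⅙*(-3) = ½ ≈ 0.50000)
A = -261
Y(x, b) = 1
g(n) = 1/n
u(B) = 1620 (u(B) = -162/(1/(-10)) = -162/(-⅒) = -162*(-10) = 1620)
u(A)/(1/(-69472 + 31776)) = 1620/(1/(-69472 + 31776)) = 1620/(1/(-37696)) = 1620/(-1/37696) = 1620*(-37696) = -61067520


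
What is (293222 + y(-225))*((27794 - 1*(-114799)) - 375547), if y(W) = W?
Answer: -68254823138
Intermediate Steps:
(293222 + y(-225))*((27794 - 1*(-114799)) - 375547) = (293222 - 225)*((27794 - 1*(-114799)) - 375547) = 292997*((27794 + 114799) - 375547) = 292997*(142593 - 375547) = 292997*(-232954) = -68254823138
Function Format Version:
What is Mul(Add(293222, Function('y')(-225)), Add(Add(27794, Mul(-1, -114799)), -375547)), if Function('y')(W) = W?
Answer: -68254823138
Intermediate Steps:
Mul(Add(293222, Function('y')(-225)), Add(Add(27794, Mul(-1, -114799)), -375547)) = Mul(Add(293222, -225), Add(Add(27794, Mul(-1, -114799)), -375547)) = Mul(292997, Add(Add(27794, 114799), -375547)) = Mul(292997, Add(142593, -375547)) = Mul(292997, -232954) = -68254823138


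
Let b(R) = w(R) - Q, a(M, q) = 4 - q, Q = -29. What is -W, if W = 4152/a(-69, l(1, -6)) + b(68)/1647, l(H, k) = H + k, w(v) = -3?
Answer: -759842/1647 ≈ -461.35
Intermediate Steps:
b(R) = 26 (b(R) = -3 - 1*(-29) = -3 + 29 = 26)
W = 759842/1647 (W = 4152/(4 - (1 - 6)) + 26/1647 = 4152/(4 - 1*(-5)) + 26*(1/1647) = 4152/(4 + 5) + 26/1647 = 4152/9 + 26/1647 = 4152*(⅑) + 26/1647 = 1384/3 + 26/1647 = 759842/1647 ≈ 461.35)
-W = -1*759842/1647 = -759842/1647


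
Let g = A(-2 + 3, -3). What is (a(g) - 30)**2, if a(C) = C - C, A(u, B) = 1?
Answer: 900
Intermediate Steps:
g = 1
a(C) = 0
(a(g) - 30)**2 = (0 - 30)**2 = (-30)**2 = 900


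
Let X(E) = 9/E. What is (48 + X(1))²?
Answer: 3249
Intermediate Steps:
(48 + X(1))² = (48 + 9/1)² = (48 + 9*1)² = (48 + 9)² = 57² = 3249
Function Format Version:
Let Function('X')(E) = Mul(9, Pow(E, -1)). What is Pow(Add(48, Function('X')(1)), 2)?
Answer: 3249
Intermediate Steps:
Pow(Add(48, Function('X')(1)), 2) = Pow(Add(48, Mul(9, Pow(1, -1))), 2) = Pow(Add(48, Mul(9, 1)), 2) = Pow(Add(48, 9), 2) = Pow(57, 2) = 3249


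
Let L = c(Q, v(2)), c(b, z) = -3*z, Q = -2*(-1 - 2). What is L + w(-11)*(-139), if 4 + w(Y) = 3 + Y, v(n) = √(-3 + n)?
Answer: 1668 - 3*I ≈ 1668.0 - 3.0*I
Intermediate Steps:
Q = 6 (Q = -2*(-3) = 6)
w(Y) = -1 + Y (w(Y) = -4 + (3 + Y) = -1 + Y)
L = -3*I (L = -3*√(-3 + 2) = -3*I ≈ -3.0*I)
L + w(-11)*(-139) = -3*I + (-1 - 11)*(-139) = -3*I - 12*(-139) = -3*I + 1668 = 1668 - 3*I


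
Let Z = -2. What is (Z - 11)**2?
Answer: 169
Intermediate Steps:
(Z - 11)**2 = (-2 - 11)**2 = (-13)**2 = 169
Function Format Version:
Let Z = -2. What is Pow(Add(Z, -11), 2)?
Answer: 169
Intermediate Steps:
Pow(Add(Z, -11), 2) = Pow(Add(-2, -11), 2) = Pow(-13, 2) = 169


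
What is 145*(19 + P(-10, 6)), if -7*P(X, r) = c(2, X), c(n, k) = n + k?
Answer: 20445/7 ≈ 2920.7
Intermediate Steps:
c(n, k) = k + n
P(X, r) = -2/7 - X/7 (P(X, r) = -(X + 2)/7 = -(2 + X)/7 = -2/7 - X/7)
145*(19 + P(-10, 6)) = 145*(19 + (-2/7 - ⅐*(-10))) = 145*(19 + (-2/7 + 10/7)) = 145*(19 + 8/7) = 145*(141/7) = 20445/7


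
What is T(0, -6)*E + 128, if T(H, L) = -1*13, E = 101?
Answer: -1185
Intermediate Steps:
T(H, L) = -13
T(0, -6)*E + 128 = -13*101 + 128 = -1313 + 128 = -1185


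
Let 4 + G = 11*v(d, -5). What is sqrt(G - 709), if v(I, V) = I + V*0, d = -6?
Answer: I*sqrt(779) ≈ 27.911*I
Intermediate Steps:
v(I, V) = I (v(I, V) = I + 0 = I)
G = -70 (G = -4 + 11*(-6) = -4 - 66 = -70)
sqrt(G - 709) = sqrt(-70 - 709) = sqrt(-779) = I*sqrt(779)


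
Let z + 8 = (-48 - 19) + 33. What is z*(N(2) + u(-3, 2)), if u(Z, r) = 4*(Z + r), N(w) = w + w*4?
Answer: -252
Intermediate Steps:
N(w) = 5*w (N(w) = w + 4*w = 5*w)
u(Z, r) = 4*Z + 4*r
z = -42 (z = -8 + ((-48 - 19) + 33) = -8 + (-67 + 33) = -8 - 34 = -42)
z*(N(2) + u(-3, 2)) = -42*(5*2 + (4*(-3) + 4*2)) = -42*(10 + (-12 + 8)) = -42*(10 - 4) = -42*6 = -252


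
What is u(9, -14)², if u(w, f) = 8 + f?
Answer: 36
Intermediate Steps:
u(9, -14)² = (8 - 14)² = (-6)² = 36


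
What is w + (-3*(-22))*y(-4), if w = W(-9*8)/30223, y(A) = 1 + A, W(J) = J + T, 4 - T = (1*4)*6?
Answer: -5984246/30223 ≈ -198.00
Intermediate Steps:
T = -20 (T = 4 - 1*4*6 = 4 - 4*6 = 4 - 1*24 = 4 - 24 = -20)
W(J) = -20 + J (W(J) = J - 20 = -20 + J)
w = -92/30223 (w = (-20 - 9*8)/30223 = (-20 - 72)*(1/30223) = -92*1/30223 = -92/30223 ≈ -0.0030440)
w + (-3*(-22))*y(-4) = -92/30223 + (-3*(-22))*(1 - 4) = -92/30223 + 66*(-3) = -92/30223 - 198 = -5984246/30223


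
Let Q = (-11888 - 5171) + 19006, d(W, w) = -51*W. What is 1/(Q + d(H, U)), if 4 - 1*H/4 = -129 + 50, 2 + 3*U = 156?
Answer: -1/14985 ≈ -6.6733e-5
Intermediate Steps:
U = 154/3 (U = -⅔ + (⅓)*156 = -⅔ + 52 = 154/3 ≈ 51.333)
H = 332 (H = 16 - 4*(-129 + 50) = 16 - 4*(-79) = 16 + 316 = 332)
Q = 1947 (Q = -17059 + 19006 = 1947)
1/(Q + d(H, U)) = 1/(1947 - 51*332) = 1/(1947 - 16932) = 1/(-14985) = -1/14985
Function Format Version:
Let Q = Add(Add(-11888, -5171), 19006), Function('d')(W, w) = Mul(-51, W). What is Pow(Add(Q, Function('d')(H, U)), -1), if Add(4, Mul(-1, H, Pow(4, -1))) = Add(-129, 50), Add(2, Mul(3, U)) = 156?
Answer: Rational(-1, 14985) ≈ -6.6733e-5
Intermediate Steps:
U = Rational(154, 3) (U = Add(Rational(-2, 3), Mul(Rational(1, 3), 156)) = Add(Rational(-2, 3), 52) = Rational(154, 3) ≈ 51.333)
H = 332 (H = Add(16, Mul(-4, Add(-129, 50))) = Add(16, Mul(-4, -79)) = Add(16, 316) = 332)
Q = 1947 (Q = Add(-17059, 19006) = 1947)
Pow(Add(Q, Function('d')(H, U)), -1) = Pow(Add(1947, Mul(-51, 332)), -1) = Pow(Add(1947, -16932), -1) = Pow(-14985, -1) = Rational(-1, 14985)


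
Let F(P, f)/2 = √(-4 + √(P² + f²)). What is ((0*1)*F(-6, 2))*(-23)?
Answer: 0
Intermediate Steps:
F(P, f) = 2*√(-4 + √(P² + f²))
((0*1)*F(-6, 2))*(-23) = ((0*1)*(2*√(-4 + √((-6)² + 2²))))*(-23) = (0*(2*√(-4 + √(36 + 4))))*(-23) = (0*(2*√(-4 + √40)))*(-23) = (0*(2*√(-4 + 2*√10)))*(-23) = 0*(-23) = 0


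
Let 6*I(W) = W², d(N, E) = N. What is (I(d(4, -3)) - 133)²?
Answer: 152881/9 ≈ 16987.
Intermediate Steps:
I(W) = W²/6
(I(d(4, -3)) - 133)² = ((⅙)*4² - 133)² = ((⅙)*16 - 133)² = (8/3 - 133)² = (-391/3)² = 152881/9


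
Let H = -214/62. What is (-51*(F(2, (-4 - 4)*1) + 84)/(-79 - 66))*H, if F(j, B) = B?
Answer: -414732/4495 ≈ -92.265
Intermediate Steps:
H = -107/31 (H = -214*1/62 = -107/31 ≈ -3.4516)
(-51*(F(2, (-4 - 4)*1) + 84)/(-79 - 66))*H = -51*((-4 - 4)*1 + 84)/(-79 - 66)*(-107/31) = -51*(-8*1 + 84)/(-145)*(-107/31) = -51*(-8 + 84)*(-1)/145*(-107/31) = -3876*(-1)/145*(-107/31) = -51*(-76/145)*(-107/31) = (3876/145)*(-107/31) = -414732/4495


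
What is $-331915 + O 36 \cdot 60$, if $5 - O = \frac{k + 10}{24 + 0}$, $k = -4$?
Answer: $-321655$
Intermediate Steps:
$O = \frac{19}{4}$ ($O = 5 - \frac{-4 + 10}{24 + 0} = 5 - \frac{6}{24} = 5 - 6 \cdot \frac{1}{24} = 5 - \frac{1}{4} = \frac{19}{4} \approx 4.75$)
$-331915 + O 36 \cdot 60 = -331915 + \frac{19}{4} \cdot 36 \cdot 60 = -331915 + 171 \cdot 60 = -331915 + 10260 = -321655$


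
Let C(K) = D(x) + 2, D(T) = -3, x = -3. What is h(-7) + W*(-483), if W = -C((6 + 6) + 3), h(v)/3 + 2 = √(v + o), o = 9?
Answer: -489 + 3*√2 ≈ -484.76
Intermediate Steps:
C(K) = -1 (C(K) = -3 + 2 = -1)
h(v) = -6 + 3*√(9 + v) (h(v) = -6 + 3*√(v + 9) = -6 + 3*√(9 + v))
W = 1 (W = -1*(-1) = 1)
h(-7) + W*(-483) = (-6 + 3*√(9 - 7)) + 1*(-483) = (-6 + 3*√2) - 483 = -489 + 3*√2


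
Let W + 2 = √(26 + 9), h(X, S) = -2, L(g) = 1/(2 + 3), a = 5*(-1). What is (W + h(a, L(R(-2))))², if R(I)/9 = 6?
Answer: (4 - √35)² ≈ 3.6714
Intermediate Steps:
R(I) = 54 (R(I) = 9*6 = 54)
a = -5
L(g) = ⅕ (L(g) = 1/5 = ⅕)
W = -2 + √35 (W = -2 + √(26 + 9) = -2 + √35 ≈ 3.9161)
(W + h(a, L(R(-2))))² = ((-2 + √35) - 2)² = (-4 + √35)²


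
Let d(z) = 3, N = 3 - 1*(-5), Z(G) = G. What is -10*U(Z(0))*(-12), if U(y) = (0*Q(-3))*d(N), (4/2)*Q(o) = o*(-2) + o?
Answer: 0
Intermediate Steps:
N = 8 (N = 3 + 5 = 8)
Q(o) = -o/2 (Q(o) = (o*(-2) + o)/2 = (-2*o + o)/2 = (-o)/2 = -o/2)
U(y) = 0 (U(y) = (0*(-½*(-3)))*3 = (0*(3/2))*3 = 0*3 = 0)
-10*U(Z(0))*(-12) = -10*0*(-12) = 0*(-12) = 0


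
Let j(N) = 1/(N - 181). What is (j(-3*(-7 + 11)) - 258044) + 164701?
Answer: -18015200/193 ≈ -93343.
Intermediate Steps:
j(N) = 1/(-181 + N)
(j(-3*(-7 + 11)) - 258044) + 164701 = (1/(-181 - 3*(-7 + 11)) - 258044) + 164701 = (1/(-181 - 3*4) - 258044) + 164701 = (1/(-181 - 12) - 258044) + 164701 = (1/(-193) - 258044) + 164701 = (-1/193 - 258044) + 164701 = -49802493/193 + 164701 = -18015200/193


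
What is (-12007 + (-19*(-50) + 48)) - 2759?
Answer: -13768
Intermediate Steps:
(-12007 + (-19*(-50) + 48)) - 2759 = (-12007 + (950 + 48)) - 2759 = (-12007 + 998) - 2759 = -11009 - 2759 = -13768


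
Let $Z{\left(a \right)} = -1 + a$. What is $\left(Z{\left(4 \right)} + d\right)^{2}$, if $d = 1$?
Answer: $16$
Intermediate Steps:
$\left(Z{\left(4 \right)} + d\right)^{2} = \left(\left(-1 + 4\right) + 1\right)^{2} = \left(3 + 1\right)^{2} = 4^{2} = 16$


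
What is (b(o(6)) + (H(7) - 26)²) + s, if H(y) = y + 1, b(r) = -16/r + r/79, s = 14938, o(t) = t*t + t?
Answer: 25319908/1659 ≈ 15262.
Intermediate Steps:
o(t) = t + t² (o(t) = t² + t = t + t²)
b(r) = -16/r + r/79 (b(r) = -16/r + r*(1/79) = -16/r + r/79)
H(y) = 1 + y
(b(o(6)) + (H(7) - 26)²) + s = ((-16*1/(6*(1 + 6)) + (6*(1 + 6))/79) + ((1 + 7) - 26)²) + 14938 = ((-16/(6*7) + (6*7)/79) + (8 - 26)²) + 14938 = ((-16/42 + (1/79)*42) + (-18)²) + 14938 = ((-16*1/42 + 42/79) + 324) + 14938 = ((-8/21 + 42/79) + 324) + 14938 = (250/1659 + 324) + 14938 = 537766/1659 + 14938 = 25319908/1659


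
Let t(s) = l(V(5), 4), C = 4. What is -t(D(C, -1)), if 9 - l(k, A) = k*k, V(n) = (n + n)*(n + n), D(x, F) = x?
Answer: 9991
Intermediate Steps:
V(n) = 4*n² (V(n) = (2*n)*(2*n) = 4*n²)
l(k, A) = 9 - k² (l(k, A) = 9 - k*k = 9 - k²)
t(s) = -9991 (t(s) = 9 - (4*5²)² = 9 - (4*25)² = 9 - 1*100² = 9 - 1*10000 = 9 - 10000 = -9991)
-t(D(C, -1)) = -1*(-9991) = 9991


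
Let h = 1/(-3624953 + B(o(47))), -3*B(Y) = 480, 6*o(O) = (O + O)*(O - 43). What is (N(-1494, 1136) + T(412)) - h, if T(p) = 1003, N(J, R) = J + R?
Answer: 2338197886/3625113 ≈ 645.00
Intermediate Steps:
o(O) = O*(-43 + O)/3 (o(O) = ((O + O)*(O - 43))/6 = ((2*O)*(-43 + O))/6 = (2*O*(-43 + O))/6 = O*(-43 + O)/3)
B(Y) = -160 (B(Y) = -⅓*480 = -160)
h = -1/3625113 (h = 1/(-3624953 - 160) = 1/(-3625113) = -1/3625113 ≈ -2.7585e-7)
(N(-1494, 1136) + T(412)) - h = ((-1494 + 1136) + 1003) - 1*(-1/3625113) = (-358 + 1003) + 1/3625113 = 645 + 1/3625113 = 2338197886/3625113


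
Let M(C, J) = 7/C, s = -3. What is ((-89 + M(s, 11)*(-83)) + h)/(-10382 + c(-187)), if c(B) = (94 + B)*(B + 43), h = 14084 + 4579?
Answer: 56303/9030 ≈ 6.2351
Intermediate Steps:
h = 18663
c(B) = (43 + B)*(94 + B) (c(B) = (94 + B)*(43 + B) = (43 + B)*(94 + B))
((-89 + M(s, 11)*(-83)) + h)/(-10382 + c(-187)) = ((-89 + (7/(-3))*(-83)) + 18663)/(-10382 + (4042 + (-187)² + 137*(-187))) = ((-89 + (7*(-⅓))*(-83)) + 18663)/(-10382 + (4042 + 34969 - 25619)) = ((-89 - 7/3*(-83)) + 18663)/(-10382 + 13392) = ((-89 + 581/3) + 18663)/3010 = (314/3 + 18663)*(1/3010) = (56303/3)*(1/3010) = 56303/9030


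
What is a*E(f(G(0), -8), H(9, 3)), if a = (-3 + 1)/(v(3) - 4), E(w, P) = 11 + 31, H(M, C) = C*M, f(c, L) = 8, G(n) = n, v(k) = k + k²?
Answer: -21/2 ≈ -10.500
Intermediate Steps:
E(w, P) = 42
a = -¼ (a = (-3 + 1)/(3*(1 + 3) - 4) = -2/(3*4 - 4) = -2/(12 - 4) = -2/8 = -2*⅛ = -¼ ≈ -0.25000)
a*E(f(G(0), -8), H(9, 3)) = -¼*42 = -21/2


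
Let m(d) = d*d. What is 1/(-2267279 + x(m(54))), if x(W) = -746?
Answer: -1/2268025 ≈ -4.4091e-7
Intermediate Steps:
m(d) = d²
1/(-2267279 + x(m(54))) = 1/(-2267279 - 746) = 1/(-2268025) = -1/2268025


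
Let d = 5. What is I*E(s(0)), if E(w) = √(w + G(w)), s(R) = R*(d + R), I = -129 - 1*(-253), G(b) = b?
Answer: 0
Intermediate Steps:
I = 124 (I = -129 + 253 = 124)
s(R) = R*(5 + R)
E(w) = √2*√w (E(w) = √(w + w) = √(2*w) = √2*√w)
I*E(s(0)) = 124*(√2*√(0*(5 + 0))) = 124*(√2*√(0*5)) = 124*(√2*√0) = 124*(√2*0) = 124*0 = 0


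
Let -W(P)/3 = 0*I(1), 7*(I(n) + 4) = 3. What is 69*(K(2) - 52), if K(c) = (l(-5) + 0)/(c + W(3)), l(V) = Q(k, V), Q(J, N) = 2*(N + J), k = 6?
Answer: -3519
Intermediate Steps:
Q(J, N) = 2*J + 2*N (Q(J, N) = 2*(J + N) = 2*J + 2*N)
I(n) = -25/7 (I(n) = -4 + (⅐)*3 = -4 + 3/7 = -25/7)
l(V) = 12 + 2*V (l(V) = 2*6 + 2*V = 12 + 2*V)
W(P) = 0 (W(P) = -0*(-25)/7 = -3*0 = 0)
K(c) = 2/c (K(c) = ((12 + 2*(-5)) + 0)/(c + 0) = ((12 - 10) + 0)/c = (2 + 0)/c = 2/c)
69*(K(2) - 52) = 69*(2/2 - 52) = 69*(2*(½) - 52) = 69*(1 - 52) = 69*(-51) = -3519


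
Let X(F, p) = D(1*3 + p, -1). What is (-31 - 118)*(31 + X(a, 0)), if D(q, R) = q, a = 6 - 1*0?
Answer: -5066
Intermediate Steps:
a = 6 (a = 6 + 0 = 6)
X(F, p) = 3 + p (X(F, p) = 1*3 + p = 3 + p)
(-31 - 118)*(31 + X(a, 0)) = (-31 - 118)*(31 + (3 + 0)) = -149*(31 + 3) = -149*34 = -5066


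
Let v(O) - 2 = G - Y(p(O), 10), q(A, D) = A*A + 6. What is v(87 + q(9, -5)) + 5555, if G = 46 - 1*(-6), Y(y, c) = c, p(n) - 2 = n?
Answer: 5599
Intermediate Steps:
p(n) = 2 + n
q(A, D) = 6 + A² (q(A, D) = A² + 6 = 6 + A²)
G = 52 (G = 46 + 6 = 52)
v(O) = 44 (v(O) = 2 + (52 - 1*10) = 2 + (52 - 10) = 2 + 42 = 44)
v(87 + q(9, -5)) + 5555 = 44 + 5555 = 5599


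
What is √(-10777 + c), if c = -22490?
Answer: I*√33267 ≈ 182.39*I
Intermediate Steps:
√(-10777 + c) = √(-10777 - 22490) = √(-33267) = I*√33267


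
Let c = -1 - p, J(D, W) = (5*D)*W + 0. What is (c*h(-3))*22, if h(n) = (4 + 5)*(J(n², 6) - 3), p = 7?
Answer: -422928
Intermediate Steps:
J(D, W) = 5*D*W (J(D, W) = 5*D*W + 0 = 5*D*W)
h(n) = -27 + 270*n² (h(n) = (4 + 5)*(5*n²*6 - 3) = 9*(30*n² - 3) = 9*(-3 + 30*n²) = -27 + 270*n²)
c = -8 (c = -1 - 1*7 = -1 - 7 = -8)
(c*h(-3))*22 = -8*(-27 + 270*(-3)²)*22 = -8*(-27 + 270*9)*22 = -8*(-27 + 2430)*22 = -8*2403*22 = -19224*22 = -422928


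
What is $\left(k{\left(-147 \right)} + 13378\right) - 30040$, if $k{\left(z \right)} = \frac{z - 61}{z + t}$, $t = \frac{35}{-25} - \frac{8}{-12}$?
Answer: $- \frac{4614984}{277} \approx -16661.0$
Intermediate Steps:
$t = - \frac{11}{15}$ ($t = 35 \left(- \frac{1}{25}\right) - - \frac{2}{3} = - \frac{7}{5} + \frac{2}{3} = - \frac{11}{15} \approx -0.73333$)
$k{\left(z \right)} = \frac{-61 + z}{- \frac{11}{15} + z}$ ($k{\left(z \right)} = \frac{z - 61}{z - \frac{11}{15}} = \frac{-61 + z}{- \frac{11}{15} + z}$)
$\left(k{\left(-147 \right)} + 13378\right) - 30040 = \left(\frac{15 \left(-61 - 147\right)}{-11 + 15 \left(-147\right)} + 13378\right) - 30040 = \left(15 \frac{1}{-11 - 2205} \left(-208\right) + 13378\right) - 30040 = \left(15 \frac{1}{-2216} \left(-208\right) + 13378\right) - 30040 = \left(15 \left(- \frac{1}{2216}\right) \left(-208\right) + 13378\right) - 30040 = \left(\frac{390}{277} + 13378\right) - 30040 = \frac{3706096}{277} - 30040 = - \frac{4614984}{277}$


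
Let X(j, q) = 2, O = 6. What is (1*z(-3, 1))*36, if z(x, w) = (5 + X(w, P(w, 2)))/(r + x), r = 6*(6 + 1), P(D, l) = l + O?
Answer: 84/13 ≈ 6.4615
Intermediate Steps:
P(D, l) = 6 + l (P(D, l) = l + 6 = 6 + l)
r = 42 (r = 6*7 = 42)
z(x, w) = 7/(42 + x) (z(x, w) = (5 + 2)/(42 + x) = 7/(42 + x))
(1*z(-3, 1))*36 = (1*(7/(42 - 3)))*36 = (1*(7/39))*36 = (7/39)*36 = 84/13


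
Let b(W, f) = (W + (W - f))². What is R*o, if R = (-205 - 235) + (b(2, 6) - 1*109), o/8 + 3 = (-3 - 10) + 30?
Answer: -61040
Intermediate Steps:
b(W, f) = (-f + 2*W)²
o = 112 (o = -24 + 8*((-3 - 10) + 30) = -24 + 8*(-13 + 30) = -24 + 8*17 = -24 + 136 = 112)
R = -545 (R = (-205 - 235) + ((-1*6 + 2*2)² - 1*109) = -440 + ((-6 + 4)² - 109) = -440 + ((-2)² - 109) = -440 + (4 - 109) = -440 - 105 = -545)
R*o = -545*112 = -61040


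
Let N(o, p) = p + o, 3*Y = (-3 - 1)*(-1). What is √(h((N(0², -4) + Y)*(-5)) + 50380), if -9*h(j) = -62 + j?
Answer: √4081218/9 ≈ 224.47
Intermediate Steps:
Y = 4/3 (Y = ((-3 - 1)*(-1))/3 = (-4*(-1))/3 = (⅓)*4 = 4/3 ≈ 1.3333)
N(o, p) = o + p
h(j) = 62/9 - j/9 (h(j) = -(-62 + j)/9 = 62/9 - j/9)
√(h((N(0², -4) + Y)*(-5)) + 50380) = √((62/9 - ((0² - 4) + 4/3)*(-5)/9) + 50380) = √((62/9 - ((0 - 4) + 4/3)*(-5)/9) + 50380) = √((62/9 - (-4 + 4/3)*(-5)/9) + 50380) = √((62/9 - (-8)*(-5)/27) + 50380) = √((62/9 - ⅑*40/3) + 50380) = √((62/9 - 40/27) + 50380) = √(146/27 + 50380) = √(1360406/27) = √4081218/9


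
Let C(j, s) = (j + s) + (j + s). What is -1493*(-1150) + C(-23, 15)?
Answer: 1716934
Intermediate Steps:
C(j, s) = 2*j + 2*s
-1493*(-1150) + C(-23, 15) = -1493*(-1150) + (2*(-23) + 2*15) = 1716950 + (-46 + 30) = 1716950 - 16 = 1716934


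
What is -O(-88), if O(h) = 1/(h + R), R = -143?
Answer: 1/231 ≈ 0.0043290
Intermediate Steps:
O(h) = 1/(-143 + h) (O(h) = 1/(h - 143) = 1/(-143 + h))
-O(-88) = -1/(-143 - 88) = -1/(-231) = -1*(-1/231) = 1/231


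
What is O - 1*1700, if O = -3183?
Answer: -4883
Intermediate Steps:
O - 1*1700 = -3183 - 1*1700 = -3183 - 1700 = -4883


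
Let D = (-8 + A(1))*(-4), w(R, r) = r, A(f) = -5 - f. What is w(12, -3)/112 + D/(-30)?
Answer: -3181/1680 ≈ -1.8935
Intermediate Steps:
D = 56 (D = (-8 + (-5 - 1*1))*(-4) = (-8 + (-5 - 1))*(-4) = (-8 - 6)*(-4) = -14*(-4) = 56)
w(12, -3)/112 + D/(-30) = -3/112 + 56/(-30) = -3*1/112 + 56*(-1/30) = -3/112 - 28/15 = -3181/1680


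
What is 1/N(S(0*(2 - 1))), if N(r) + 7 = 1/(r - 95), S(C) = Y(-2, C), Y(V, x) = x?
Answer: -95/666 ≈ -0.14264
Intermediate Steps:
S(C) = C
N(r) = -7 + 1/(-95 + r) (N(r) = -7 + 1/(r - 95) = -7 + 1/(-95 + r))
1/N(S(0*(2 - 1))) = 1/((666 - 0*(2 - 1))/(-95 + 0*(2 - 1))) = 1/((666 - 0)/(-95 + 0*1)) = 1/((666 - 7*0)/(-95 + 0)) = 1/((666 + 0)/(-95)) = 1/(-1/95*666) = 1/(-666/95) = -95/666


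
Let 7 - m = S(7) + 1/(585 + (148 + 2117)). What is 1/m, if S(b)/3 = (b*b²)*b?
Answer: -2850/20508601 ≈ -0.00013897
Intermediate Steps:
S(b) = 3*b⁴ (S(b) = 3*((b*b²)*b) = 3*(b³*b) = 3*b⁴)
m = -20508601/2850 (m = 7 - (3*7⁴ + 1/(585 + (148 + 2117))) = 7 - (3*2401 + 1/(585 + 2265)) = 7 - (7203 + 1/2850) = 7 - 1*20528551/2850 = 7 - 20528551/2850 = -20508601/2850 ≈ -7196.0)
1/m = 1/(-20508601/2850) = -2850/20508601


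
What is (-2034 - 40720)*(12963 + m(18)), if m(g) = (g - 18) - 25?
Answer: -553151252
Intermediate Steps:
m(g) = -43 + g (m(g) = (-18 + g) - 25 = -43 + g)
(-2034 - 40720)*(12963 + m(18)) = (-2034 - 40720)*(12963 + (-43 + 18)) = -42754*(12963 - 25) = -42754*12938 = -553151252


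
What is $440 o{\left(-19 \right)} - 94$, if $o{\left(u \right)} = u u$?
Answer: $158746$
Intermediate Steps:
$o{\left(u \right)} = u^{2}$
$440 o{\left(-19 \right)} - 94 = 440 \left(-19\right)^{2} - 94 = 440 \cdot 361 - 94 = 158840 - 94 = 158746$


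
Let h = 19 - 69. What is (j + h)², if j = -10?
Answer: 3600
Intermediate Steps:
h = -50
(j + h)² = (-10 - 50)² = (-60)² = 3600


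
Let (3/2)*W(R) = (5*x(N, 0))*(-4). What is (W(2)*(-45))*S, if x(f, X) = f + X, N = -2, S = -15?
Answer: 18000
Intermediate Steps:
x(f, X) = X + f
W(R) = 80/3 (W(R) = 2*((5*(0 - 2))*(-4))/3 = 2*((5*(-2))*(-4))/3 = 2*(-10*(-4))/3 = (⅔)*40 = 80/3)
(W(2)*(-45))*S = ((80/3)*(-45))*(-15) = -1200*(-15) = 18000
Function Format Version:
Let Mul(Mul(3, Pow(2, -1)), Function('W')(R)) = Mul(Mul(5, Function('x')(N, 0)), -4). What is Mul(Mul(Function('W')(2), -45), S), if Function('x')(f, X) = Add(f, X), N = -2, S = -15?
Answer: 18000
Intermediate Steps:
Function('x')(f, X) = Add(X, f)
Function('W')(R) = Rational(80, 3) (Function('W')(R) = Mul(Rational(2, 3), Mul(Mul(5, Add(0, -2)), -4)) = Mul(Rational(2, 3), Mul(Mul(5, -2), -4)) = Mul(Rational(2, 3), Mul(-10, -4)) = Mul(Rational(2, 3), 40) = Rational(80, 3))
Mul(Mul(Function('W')(2), -45), S) = Mul(Mul(Rational(80, 3), -45), -15) = Mul(-1200, -15) = 18000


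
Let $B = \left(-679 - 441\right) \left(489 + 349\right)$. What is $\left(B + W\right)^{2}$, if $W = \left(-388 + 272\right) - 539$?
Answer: $882124816225$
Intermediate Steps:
$W = -655$ ($W = -116 - 539 = -655$)
$B = -938560$ ($B = \left(-1120\right) 838 = -938560$)
$\left(B + W\right)^{2} = \left(-938560 - 655\right)^{2} = \left(-939215\right)^{2} = 882124816225$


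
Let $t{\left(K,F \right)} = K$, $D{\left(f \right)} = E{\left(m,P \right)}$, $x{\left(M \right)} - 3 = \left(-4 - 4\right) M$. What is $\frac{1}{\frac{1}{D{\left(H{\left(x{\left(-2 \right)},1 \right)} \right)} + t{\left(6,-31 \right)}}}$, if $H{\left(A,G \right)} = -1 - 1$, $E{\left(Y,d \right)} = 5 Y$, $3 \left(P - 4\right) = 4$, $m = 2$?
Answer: $16$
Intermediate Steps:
$P = \frac{16}{3}$ ($P = 4 + \frac{1}{3} \cdot 4 = 4 + \frac{4}{3} = \frac{16}{3} \approx 5.3333$)
$x{\left(M \right)} = 3 - 8 M$ ($x{\left(M \right)} = 3 + \left(-4 - 4\right) M = 3 - 8 M$)
$H{\left(A,G \right)} = -2$ ($H{\left(A,G \right)} = -1 - 1 = -2$)
$D{\left(f \right)} = 10$ ($D{\left(f \right)} = 5 \cdot 2 = 10$)
$\frac{1}{\frac{1}{D{\left(H{\left(x{\left(-2 \right)},1 \right)} \right)} + t{\left(6,-31 \right)}}} = \frac{1}{\frac{1}{10 + 6}} = \frac{1}{\frac{1}{16}} = 16$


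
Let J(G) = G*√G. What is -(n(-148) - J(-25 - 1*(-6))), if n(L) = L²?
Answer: -21904 - 19*I*√19 ≈ -21904.0 - 82.819*I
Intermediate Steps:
J(G) = G^(3/2)
-(n(-148) - J(-25 - 1*(-6))) = -((-148)² - (-25 - 1*(-6))^(3/2)) = -(21904 - (-25 + 6)^(3/2)) = -(21904 - (-19)^(3/2)) = -(21904 - (-19)*I*√19) = -(21904 + 19*I*√19) = -21904 - 19*I*√19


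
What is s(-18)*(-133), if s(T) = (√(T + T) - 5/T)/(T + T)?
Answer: 665/648 + 133*I/6 ≈ 1.0262 + 22.167*I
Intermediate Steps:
s(T) = (-5/T + √2*√T)/(2*T) (s(T) = (√(2*T) - 5/T)/((2*T)) = (√2*√T - 5/T)*(1/(2*T)) = (-5/T + √2*√T)*(1/(2*T)) = (-5/T + √2*√T)/(2*T))
s(-18)*(-133) = (-5/2/(-18)² + √2/(2*√(-18)))*(-133) = (-5/2*1/324 + √2*(-I*√2/6)/2)*(-133) = (-5/648 - I/6)*(-133) = 665/648 + 133*I/6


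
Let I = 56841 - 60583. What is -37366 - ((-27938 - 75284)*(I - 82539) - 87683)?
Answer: -8906047065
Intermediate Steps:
I = -3742
-37366 - ((-27938 - 75284)*(I - 82539) - 87683) = -37366 - ((-27938 - 75284)*(-3742 - 82539) - 87683) = -37366 - (-103222*(-86281) - 87683) = -37366 - (8906097382 - 87683) = -37366 - 1*8906009699 = -37366 - 8906009699 = -8906047065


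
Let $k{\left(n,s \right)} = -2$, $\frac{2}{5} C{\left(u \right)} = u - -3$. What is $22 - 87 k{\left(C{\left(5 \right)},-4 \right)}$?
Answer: $196$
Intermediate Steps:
$C{\left(u \right)} = \frac{15}{2} + \frac{5 u}{2}$ ($C{\left(u \right)} = \frac{5 \left(u - -3\right)}{2} = \frac{5 \left(u + 3\right)}{2} = \frac{5 \left(3 + u\right)}{2} = \frac{15}{2} + \frac{5 u}{2}$)
$22 - 87 k{\left(C{\left(5 \right)},-4 \right)} = 22 - -174 = 22 + 174 = 196$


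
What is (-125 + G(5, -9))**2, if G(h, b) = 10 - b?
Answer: 11236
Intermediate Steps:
(-125 + G(5, -9))**2 = (-125 + (10 - 1*(-9)))**2 = (-125 + (10 + 9))**2 = (-125 + 19)**2 = (-106)**2 = 11236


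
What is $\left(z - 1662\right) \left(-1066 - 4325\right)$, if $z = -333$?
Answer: $10755045$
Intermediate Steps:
$\left(z - 1662\right) \left(-1066 - 4325\right) = \left(-333 - 1662\right) \left(-1066 - 4325\right) = \left(-1995\right) \left(-5391\right) = 10755045$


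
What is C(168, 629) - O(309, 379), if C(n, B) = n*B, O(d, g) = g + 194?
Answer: 105099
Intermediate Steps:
O(d, g) = 194 + g
C(n, B) = B*n
C(168, 629) - O(309, 379) = 629*168 - (194 + 379) = 105672 - 1*573 = 105672 - 573 = 105099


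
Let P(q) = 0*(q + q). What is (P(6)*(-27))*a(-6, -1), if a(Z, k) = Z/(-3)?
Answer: 0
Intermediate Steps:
a(Z, k) = -Z/3 (a(Z, k) = Z*(-1/3) = -Z/3)
P(q) = 0 (P(q) = 0*(2*q) = 0)
(P(6)*(-27))*a(-6, -1) = (0*(-27))*(-1/3*(-6)) = 0*2 = 0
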